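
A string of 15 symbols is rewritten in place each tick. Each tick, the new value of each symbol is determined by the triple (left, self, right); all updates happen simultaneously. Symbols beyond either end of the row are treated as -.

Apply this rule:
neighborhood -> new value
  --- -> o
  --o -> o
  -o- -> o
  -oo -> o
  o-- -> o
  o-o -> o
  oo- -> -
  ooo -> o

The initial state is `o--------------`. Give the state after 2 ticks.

ooooooooooooooo
oooooooooooooo-

oooooooooooooo-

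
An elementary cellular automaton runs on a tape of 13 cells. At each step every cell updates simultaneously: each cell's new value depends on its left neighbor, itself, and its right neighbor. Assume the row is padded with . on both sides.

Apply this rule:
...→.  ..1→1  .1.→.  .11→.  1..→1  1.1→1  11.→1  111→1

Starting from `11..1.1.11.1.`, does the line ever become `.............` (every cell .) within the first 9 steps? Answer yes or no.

step 1: .111.1.1.11.1
step 2: 1.111.1.1.11.
step 3: .1.111.1.1.11
step 4: 1.1.111.1.1.1
step 5: .1.1.111.1.1.
step 6: 1.1.1.111.1.1
step 7: .1.1.1.111.1.
step 8: 1.1.1.1.111.1
step 9: .1.1.1.1.111.
step 9 is .1.1.1.1.111., still not uniform .

no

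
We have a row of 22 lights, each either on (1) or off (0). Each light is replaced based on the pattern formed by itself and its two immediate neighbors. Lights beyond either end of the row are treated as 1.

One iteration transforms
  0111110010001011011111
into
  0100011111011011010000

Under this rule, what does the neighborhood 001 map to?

1

At position 7 the neighborhood is 001; the next row has 1 there.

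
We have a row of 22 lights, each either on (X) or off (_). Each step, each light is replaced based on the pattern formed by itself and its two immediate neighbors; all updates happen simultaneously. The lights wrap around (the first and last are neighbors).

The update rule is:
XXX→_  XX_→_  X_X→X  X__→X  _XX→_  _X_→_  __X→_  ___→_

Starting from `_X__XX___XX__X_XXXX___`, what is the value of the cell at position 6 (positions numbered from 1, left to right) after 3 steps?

__X___X____X__X____X__
___X___X____X__X____X_
____X___X____X__X____X
position 6 holds _

_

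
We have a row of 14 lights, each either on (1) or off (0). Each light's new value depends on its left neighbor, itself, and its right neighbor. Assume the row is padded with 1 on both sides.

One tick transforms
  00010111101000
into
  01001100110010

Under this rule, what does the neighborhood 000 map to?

1

At position 1 the neighborhood is 000; the next row has 1 there.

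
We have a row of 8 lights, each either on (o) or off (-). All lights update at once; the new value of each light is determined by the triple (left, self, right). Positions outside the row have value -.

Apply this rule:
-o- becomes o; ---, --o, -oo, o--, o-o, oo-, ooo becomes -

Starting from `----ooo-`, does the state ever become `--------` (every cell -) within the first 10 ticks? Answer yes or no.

tick 1: --------
all cells are - at tick 1

yes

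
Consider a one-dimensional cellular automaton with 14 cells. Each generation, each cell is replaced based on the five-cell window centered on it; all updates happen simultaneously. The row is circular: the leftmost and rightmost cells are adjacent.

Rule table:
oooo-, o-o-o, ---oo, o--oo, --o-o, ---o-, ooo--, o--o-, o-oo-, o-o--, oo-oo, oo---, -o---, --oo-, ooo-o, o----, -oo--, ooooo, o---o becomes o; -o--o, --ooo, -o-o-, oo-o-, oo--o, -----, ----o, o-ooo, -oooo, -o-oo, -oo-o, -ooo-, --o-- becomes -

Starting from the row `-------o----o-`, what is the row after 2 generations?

ooo--oo-o--o-o

generation 1: o-----o-oo-o-o
generation 2: ooo--oo-o--o-o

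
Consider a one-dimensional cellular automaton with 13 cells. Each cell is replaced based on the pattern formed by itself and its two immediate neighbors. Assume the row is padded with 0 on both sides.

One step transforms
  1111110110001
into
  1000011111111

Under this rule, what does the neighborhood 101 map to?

At position 6 the neighborhood is 101; the next row has 1 there.

1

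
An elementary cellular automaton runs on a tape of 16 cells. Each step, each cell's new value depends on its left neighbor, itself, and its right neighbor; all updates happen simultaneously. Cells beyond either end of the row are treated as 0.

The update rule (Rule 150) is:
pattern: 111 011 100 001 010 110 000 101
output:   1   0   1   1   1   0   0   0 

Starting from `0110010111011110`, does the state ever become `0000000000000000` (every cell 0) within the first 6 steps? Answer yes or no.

1001110010001101
1110101111010001
0100100110011011
1111111001100000
0111110110010000
1011100001111000
step 6 is 1011100001111000, still not uniform 0

no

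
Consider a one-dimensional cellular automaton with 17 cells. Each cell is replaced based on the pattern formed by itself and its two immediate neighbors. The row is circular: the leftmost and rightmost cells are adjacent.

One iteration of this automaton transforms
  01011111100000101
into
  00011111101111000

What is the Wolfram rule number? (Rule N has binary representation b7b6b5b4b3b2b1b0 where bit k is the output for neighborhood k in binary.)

203

position 4: 111 → 1  (bit 7 = 1)
position 8: 110 → 1  (bit 6 = 1)
position 0: 101 → 0  (bit 5 = 0)
position 9: 100 → 0  (bit 4 = 0)
position 3: 011 → 1  (bit 3 = 1)
position 1: 010 → 0  (bit 2 = 0)
position 13: 001 → 1  (bit 1 = 1)
position 10: 000 → 1  (bit 0 = 1)
bits b7..b0 = 11001011 = 203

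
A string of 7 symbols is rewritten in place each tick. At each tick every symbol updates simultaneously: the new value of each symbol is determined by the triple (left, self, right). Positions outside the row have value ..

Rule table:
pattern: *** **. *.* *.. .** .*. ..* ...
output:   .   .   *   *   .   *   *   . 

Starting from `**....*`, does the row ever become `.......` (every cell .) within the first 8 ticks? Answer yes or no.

..*..**
.****..
*....*.
**..***
..**...
.*..*..
******.
......*
tick 8 is ......*, still not uniform .

no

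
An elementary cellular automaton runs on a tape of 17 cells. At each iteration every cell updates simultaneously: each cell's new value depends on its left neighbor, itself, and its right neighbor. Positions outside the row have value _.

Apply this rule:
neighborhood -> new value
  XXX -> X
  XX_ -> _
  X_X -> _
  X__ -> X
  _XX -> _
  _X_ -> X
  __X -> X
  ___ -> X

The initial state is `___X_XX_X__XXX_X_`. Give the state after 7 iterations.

iteration 1: XXXX____XXX_X__XX
iteration 2: _XX_XXXX_X__XXX__
iteration 3: X____XX__XXX_X_XX
iteration 4: XXXXX__XX_X__X___
iteration 5: _XXX_XX___XXXXXXX
iteration 6: X_X____XXX_XXXXX_
iteration 7: X_XXXXX_X___XXX_X

X_XXXXX_X___XXX_X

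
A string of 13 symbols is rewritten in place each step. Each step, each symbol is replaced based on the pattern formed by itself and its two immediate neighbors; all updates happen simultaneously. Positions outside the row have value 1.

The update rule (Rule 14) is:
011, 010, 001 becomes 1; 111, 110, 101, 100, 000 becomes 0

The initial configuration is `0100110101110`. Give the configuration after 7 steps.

0101010101100

0101100101000
0101001101001
0101011001011
0101010011010
0101010110010
0101010100110
0101010101100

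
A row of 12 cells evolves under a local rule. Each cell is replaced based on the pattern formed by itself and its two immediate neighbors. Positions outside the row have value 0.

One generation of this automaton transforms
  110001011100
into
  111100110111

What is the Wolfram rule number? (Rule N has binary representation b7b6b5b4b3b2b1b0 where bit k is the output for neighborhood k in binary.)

121

position 8: 111 → 0  (bit 7 = 0)
position 1: 110 → 1  (bit 6 = 1)
position 6: 101 → 1  (bit 5 = 1)
position 2: 100 → 1  (bit 4 = 1)
position 0: 011 → 1  (bit 3 = 1)
position 5: 010 → 0  (bit 2 = 0)
position 4: 001 → 0  (bit 1 = 0)
position 3: 000 → 1  (bit 0 = 1)
bits b7..b0 = 01111001 = 121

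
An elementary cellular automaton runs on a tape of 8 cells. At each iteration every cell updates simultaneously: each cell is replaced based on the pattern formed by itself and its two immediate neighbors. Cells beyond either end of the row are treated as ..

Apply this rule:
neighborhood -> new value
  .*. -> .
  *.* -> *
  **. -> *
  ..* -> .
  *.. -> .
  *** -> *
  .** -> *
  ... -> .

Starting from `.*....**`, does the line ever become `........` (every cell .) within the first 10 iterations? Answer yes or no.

no

......**
......**  (fixed point — unchanged through iteration 10)
iteration 10 is ......**, still not uniform .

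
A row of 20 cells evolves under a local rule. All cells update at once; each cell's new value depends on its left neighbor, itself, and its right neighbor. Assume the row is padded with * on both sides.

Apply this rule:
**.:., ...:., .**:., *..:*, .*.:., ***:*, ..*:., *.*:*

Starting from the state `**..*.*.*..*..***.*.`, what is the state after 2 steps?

*.*..*.*.*..*..*.*.*
.*.*..*.*.*..*..*.*.

.*.*..*.*.*..*..*.*.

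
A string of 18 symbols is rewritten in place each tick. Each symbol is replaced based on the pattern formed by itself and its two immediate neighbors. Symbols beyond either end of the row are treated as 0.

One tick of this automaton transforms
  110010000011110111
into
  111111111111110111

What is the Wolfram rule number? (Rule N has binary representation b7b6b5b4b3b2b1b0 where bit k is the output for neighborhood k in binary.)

position 11: 111 → 1  (bit 7 = 1)
position 1: 110 → 1  (bit 6 = 1)
position 14: 101 → 0  (bit 5 = 0)
position 2: 100 → 1  (bit 4 = 1)
position 0: 011 → 1  (bit 3 = 1)
position 4: 010 → 1  (bit 2 = 1)
position 3: 001 → 1  (bit 1 = 1)
position 6: 000 → 1  (bit 0 = 1)
bits b7..b0 = 11011111 = 223

223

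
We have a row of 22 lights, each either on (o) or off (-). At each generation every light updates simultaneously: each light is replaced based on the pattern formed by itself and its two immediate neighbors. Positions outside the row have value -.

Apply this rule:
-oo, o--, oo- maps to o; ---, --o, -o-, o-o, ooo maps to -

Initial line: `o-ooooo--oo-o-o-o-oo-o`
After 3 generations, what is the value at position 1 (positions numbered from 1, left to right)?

-

--o---oo-oo-------oo--
---o--oo-ooo------ooo-
----o-oo-o-oo-----o-oo
position 1 holds -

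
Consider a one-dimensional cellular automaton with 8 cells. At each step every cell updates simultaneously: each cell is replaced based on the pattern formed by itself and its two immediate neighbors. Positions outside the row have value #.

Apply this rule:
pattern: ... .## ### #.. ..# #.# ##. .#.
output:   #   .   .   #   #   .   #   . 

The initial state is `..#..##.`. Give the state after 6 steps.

..##....

##.##.#.
.#..#...
..##.###
##.#....
.#..####
..##....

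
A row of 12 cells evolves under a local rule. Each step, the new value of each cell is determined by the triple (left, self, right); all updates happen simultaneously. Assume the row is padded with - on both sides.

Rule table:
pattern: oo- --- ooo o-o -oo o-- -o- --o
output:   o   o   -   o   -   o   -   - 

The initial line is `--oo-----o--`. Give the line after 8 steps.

o--ooooo--oo
-o-----oo--o
--oooo--oo--
o----oo--ooo
-ooo--oo---o
---oo--ooo--
oo--oo---ooo
-oo--ooo---o

-oo--ooo---o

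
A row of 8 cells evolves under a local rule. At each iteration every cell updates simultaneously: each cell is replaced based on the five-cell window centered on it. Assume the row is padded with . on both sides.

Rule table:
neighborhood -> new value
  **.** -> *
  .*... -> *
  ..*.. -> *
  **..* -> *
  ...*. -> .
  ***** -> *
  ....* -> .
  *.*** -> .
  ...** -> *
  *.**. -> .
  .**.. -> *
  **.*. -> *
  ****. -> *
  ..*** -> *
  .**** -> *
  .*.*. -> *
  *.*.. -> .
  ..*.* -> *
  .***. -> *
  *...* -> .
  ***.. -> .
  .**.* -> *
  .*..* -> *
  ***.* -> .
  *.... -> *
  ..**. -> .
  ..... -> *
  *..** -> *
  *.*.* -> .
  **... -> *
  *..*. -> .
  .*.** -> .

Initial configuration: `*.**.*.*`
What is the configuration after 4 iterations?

.**...**

*..**.*.
***.**.*
**.*.**.
.**...**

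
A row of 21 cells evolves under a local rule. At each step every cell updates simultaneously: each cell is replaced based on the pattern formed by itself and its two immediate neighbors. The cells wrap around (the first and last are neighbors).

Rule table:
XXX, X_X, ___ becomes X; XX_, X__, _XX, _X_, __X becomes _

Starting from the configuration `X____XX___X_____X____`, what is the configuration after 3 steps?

step 1: __XX____X___XXX___XX_
step 2: X____XX___X__X__X____
step 3: __XX____X_________XX_

__XX____X_________XX_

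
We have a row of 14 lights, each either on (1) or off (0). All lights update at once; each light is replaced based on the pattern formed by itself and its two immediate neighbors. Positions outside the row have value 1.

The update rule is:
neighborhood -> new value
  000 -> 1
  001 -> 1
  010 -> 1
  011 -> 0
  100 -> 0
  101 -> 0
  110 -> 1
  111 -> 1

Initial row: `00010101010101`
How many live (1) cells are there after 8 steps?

7

step 1: 01110101010100
step 2: 00110101010101
step 3: 01010101010100
step 4: 01010101010101
step 5: 01010101010100  (repeats step 3; period 2)
step 8: 01010101010101
count of 1: 7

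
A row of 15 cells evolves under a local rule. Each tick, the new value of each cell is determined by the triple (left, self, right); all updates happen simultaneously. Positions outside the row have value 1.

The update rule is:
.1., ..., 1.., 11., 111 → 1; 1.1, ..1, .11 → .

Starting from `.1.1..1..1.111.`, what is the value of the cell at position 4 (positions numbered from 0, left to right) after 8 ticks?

1

tick 1: .1.11.11.1..11.
tick 2: .1..1..1.11..1.
tick 3: .11.11.1..11.1.
tick 4: ..1..1.11..1.1.
tick 5: 1.11.1..11.1.1.
tick 6: 1..1.11..1.1.1.
tick 7: 11.1..11.1.1.1.
tick 8: 11.11..1.1.1.1.
position 4 holds 1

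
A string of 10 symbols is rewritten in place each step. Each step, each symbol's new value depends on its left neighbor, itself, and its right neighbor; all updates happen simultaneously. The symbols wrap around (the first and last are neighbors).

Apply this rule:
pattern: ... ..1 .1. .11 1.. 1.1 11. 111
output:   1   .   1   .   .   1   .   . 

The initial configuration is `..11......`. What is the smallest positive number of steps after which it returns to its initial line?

2

1....11111
..11......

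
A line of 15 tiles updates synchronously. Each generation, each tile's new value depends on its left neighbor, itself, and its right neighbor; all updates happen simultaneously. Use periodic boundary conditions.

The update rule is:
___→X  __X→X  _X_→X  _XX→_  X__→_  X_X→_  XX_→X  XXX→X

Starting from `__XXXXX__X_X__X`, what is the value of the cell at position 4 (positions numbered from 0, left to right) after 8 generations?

_X_XXXX_XX_X_XX
_X__XXX__X_X__X
_X_X_XX_XX_X_XX
_X_X__X__X_X__X
_X_X_XX_XX_X_XX  (repeats generation 3; period 2)
generation 8: _X_X__X__X_X__X
position 4 holds _

_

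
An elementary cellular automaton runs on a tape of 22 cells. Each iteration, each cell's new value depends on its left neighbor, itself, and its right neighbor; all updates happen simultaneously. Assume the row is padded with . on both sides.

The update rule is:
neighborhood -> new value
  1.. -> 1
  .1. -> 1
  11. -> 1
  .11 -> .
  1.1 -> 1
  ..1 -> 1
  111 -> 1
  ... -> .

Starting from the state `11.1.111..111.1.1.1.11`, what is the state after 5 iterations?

iteration 1: .1111.1111.111111111.1
iteration 2: 1.1111.1111.1111111111
iteration 3: 11.1111.1111.111111111
iteration 4: .11.1111.1111.11111111
iteration 5: 1.11.1111.1111.1111111

1.11.1111.1111.1111111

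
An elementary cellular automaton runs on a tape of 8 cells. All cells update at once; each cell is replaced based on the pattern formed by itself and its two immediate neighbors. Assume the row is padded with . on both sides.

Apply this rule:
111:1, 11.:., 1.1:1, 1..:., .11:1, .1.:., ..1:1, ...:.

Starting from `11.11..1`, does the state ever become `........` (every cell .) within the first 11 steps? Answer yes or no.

yes

step 1: 1.11..1.
step 2: .11..1..
step 3: 11..1...
step 4: 1..1....
step 5: ..1.....
step 6: .1......
step 7: 1.......
step 8: ........
all cells are . at step 8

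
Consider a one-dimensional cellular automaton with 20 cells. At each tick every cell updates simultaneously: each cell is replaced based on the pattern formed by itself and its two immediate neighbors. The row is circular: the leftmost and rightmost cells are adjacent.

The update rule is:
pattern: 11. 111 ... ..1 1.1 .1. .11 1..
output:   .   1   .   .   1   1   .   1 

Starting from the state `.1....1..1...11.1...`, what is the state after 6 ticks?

.11...11.11....111..
...1....1..1....1.1.
...11...11.11...1111
1....1....1..1...11.
11...11...11.11....1
1.1....1....1..1....

1.1....1....1..1....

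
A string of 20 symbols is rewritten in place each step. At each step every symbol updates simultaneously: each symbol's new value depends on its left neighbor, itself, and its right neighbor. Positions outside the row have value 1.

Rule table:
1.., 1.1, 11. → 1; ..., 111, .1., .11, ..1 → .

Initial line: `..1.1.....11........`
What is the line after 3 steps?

.11..1.1.....11.....

1..1.1.....11.......
11..1.1.....11......
.11..1.1.....11.....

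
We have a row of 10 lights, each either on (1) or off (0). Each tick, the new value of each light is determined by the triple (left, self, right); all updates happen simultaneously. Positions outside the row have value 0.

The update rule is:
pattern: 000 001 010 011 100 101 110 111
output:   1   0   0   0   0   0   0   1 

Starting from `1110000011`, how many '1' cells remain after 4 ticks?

7

0100111000
0000010011
1111000000
0110011111
count of 1: 7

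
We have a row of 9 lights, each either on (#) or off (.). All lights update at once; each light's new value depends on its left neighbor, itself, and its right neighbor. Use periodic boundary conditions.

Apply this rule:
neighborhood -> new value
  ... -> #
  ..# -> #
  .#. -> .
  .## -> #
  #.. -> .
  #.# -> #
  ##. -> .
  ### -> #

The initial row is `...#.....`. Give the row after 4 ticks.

..#######

tick 1: ###..####
tick 2: ##..#####
tick 3: #..######
tick 4: ..#######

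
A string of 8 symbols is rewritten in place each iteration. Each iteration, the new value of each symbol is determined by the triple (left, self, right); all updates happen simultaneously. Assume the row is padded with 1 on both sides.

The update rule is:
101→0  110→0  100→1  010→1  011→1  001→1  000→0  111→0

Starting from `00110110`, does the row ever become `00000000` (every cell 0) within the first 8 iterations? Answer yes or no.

no

iteration 1: 11100100
iteration 2: 00011111
iteration 3: 10110000
iteration 4: 00101001
iteration 5: 11101111
iteration 6: 00001000
iteration 7: 10011101
iteration 8: 01110001
iteration 8 is 01110001, still not uniform 0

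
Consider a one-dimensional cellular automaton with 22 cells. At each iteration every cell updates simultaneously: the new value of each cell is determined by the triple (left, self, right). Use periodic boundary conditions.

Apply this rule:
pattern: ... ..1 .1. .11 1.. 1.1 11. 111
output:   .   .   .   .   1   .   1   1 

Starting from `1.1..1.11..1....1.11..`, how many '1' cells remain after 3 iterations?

...1....11..1......11.
....1....11..1......11
1....1....11..1......1
count of 1: 6

6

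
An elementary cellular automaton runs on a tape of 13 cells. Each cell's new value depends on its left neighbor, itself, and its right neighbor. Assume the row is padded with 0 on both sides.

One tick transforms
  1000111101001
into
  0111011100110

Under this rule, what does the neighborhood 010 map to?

0

At position 0 the neighborhood is 010; the next row has 0 there.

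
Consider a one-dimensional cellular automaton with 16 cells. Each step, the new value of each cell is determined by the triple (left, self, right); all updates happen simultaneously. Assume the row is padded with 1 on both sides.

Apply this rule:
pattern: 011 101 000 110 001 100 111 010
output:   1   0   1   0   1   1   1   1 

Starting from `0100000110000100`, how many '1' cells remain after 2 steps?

13

0111111101111111
0111111001111111
count of 1: 13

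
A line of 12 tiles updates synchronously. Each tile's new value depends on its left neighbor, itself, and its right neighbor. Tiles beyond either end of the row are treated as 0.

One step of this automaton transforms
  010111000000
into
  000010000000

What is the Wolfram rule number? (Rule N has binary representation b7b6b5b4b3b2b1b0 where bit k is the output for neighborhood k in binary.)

position 4: 111 → 1  (bit 7 = 1)
position 5: 110 → 0  (bit 6 = 0)
position 2: 101 → 0  (bit 5 = 0)
position 6: 100 → 0  (bit 4 = 0)
position 3: 011 → 0  (bit 3 = 0)
position 1: 010 → 0  (bit 2 = 0)
position 0: 001 → 0  (bit 1 = 0)
position 7: 000 → 0  (bit 0 = 0)
bits b7..b0 = 10000000 = 128

128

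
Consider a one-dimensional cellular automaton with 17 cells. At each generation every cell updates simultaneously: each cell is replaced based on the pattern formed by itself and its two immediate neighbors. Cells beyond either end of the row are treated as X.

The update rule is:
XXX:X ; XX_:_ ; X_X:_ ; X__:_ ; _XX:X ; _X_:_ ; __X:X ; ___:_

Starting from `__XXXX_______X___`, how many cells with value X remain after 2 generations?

6

_XXXX_______X___X
_XXX_______X___XX
count of X: 6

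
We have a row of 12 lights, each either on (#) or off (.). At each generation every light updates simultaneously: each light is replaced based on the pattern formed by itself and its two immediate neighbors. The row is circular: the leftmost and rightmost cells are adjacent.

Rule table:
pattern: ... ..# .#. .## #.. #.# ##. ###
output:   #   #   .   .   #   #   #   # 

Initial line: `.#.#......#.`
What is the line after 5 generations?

##.##.#.####

#.#.######.#
##.#.######.
.##.#.######
#.##.#.#####
##.##.#.####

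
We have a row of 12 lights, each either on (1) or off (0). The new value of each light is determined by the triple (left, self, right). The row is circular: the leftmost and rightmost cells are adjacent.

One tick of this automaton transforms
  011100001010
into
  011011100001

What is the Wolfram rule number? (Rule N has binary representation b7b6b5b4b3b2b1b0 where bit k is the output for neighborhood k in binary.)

position 2: 111 → 1  (bit 7 = 1)
position 3: 110 → 0  (bit 6 = 0)
position 9: 101 → 0  (bit 5 = 0)
position 4: 100 → 1  (bit 4 = 1)
position 1: 011 → 1  (bit 3 = 1)
position 8: 010 → 0  (bit 2 = 0)
position 0: 001 → 0  (bit 1 = 0)
position 5: 000 → 1  (bit 0 = 1)
bits b7..b0 = 10011001 = 153

153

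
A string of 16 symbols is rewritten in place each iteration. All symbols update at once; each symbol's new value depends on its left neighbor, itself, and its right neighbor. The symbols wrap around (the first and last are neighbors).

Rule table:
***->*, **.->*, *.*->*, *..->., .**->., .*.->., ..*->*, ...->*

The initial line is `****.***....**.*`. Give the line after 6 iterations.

*.**.*****.**.**

*****.**.***.**.
.*****.**.***.**
*.*****.**.***.*
**.*****.**.***.
.**.*****.**.***
*.**.*****.**.**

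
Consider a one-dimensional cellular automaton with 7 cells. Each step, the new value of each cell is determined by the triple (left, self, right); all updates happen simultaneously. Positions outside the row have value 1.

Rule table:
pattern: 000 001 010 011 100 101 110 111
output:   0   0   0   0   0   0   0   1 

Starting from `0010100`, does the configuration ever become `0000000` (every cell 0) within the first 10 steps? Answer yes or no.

step 1: 0000000
all cells are 0 at step 1

yes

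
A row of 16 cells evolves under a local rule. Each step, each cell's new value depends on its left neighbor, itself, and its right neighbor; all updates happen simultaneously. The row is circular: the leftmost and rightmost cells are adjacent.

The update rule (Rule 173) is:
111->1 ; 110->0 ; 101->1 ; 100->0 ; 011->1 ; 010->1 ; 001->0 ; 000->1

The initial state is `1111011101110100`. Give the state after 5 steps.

1110111011001011

1110111011101100
1101110111011000
1011101110110010
1111011101100011
1110111011001011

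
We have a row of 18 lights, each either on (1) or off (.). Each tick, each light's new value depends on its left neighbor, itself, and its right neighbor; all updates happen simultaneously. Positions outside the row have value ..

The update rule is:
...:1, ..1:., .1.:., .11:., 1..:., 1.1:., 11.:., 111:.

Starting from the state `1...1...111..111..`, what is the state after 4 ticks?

1...1...11111111..

tick 1: ..1...1..........1
tick 2: 1...1...11111111..
tick 3: ..1...1..........1  (repeats tick 1; period 2)
tick 4: 1...1...11111111..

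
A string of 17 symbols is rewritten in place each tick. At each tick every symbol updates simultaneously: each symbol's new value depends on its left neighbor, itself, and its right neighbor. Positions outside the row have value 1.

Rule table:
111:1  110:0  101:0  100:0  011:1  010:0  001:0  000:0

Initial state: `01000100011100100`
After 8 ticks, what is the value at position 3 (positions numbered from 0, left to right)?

tick 1: 00000000011000000
tick 2: 00000000010000000
tick 3: 00000000000000000
tick 4: 00000000000000000  (fixed point — unchanged through tick 8)
position 3 holds 0

0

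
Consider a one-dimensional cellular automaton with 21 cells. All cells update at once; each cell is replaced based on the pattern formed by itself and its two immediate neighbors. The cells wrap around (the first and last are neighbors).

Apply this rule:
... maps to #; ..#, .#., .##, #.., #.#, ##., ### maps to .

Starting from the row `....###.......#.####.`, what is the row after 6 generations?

....###.......######.

###.....#####........
....###.......######.
###.....#####........  (repeats generation 1; period 2)
generation 6: ....###.......######.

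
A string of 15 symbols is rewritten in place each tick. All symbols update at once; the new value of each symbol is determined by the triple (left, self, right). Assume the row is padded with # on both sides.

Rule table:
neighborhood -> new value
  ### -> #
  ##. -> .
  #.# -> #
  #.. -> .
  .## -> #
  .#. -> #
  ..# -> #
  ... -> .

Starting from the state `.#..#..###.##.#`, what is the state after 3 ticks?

##.##.###.##.##
#.##.###.##.###
.##.###.##.####

.##.###.##.####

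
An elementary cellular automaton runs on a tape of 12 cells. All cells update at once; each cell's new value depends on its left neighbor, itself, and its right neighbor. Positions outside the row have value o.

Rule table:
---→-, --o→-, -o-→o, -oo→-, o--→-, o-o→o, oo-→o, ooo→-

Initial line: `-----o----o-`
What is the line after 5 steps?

-----o------

-----o----oo
-----o------
-----o------  (fixed point — unchanged through step 5)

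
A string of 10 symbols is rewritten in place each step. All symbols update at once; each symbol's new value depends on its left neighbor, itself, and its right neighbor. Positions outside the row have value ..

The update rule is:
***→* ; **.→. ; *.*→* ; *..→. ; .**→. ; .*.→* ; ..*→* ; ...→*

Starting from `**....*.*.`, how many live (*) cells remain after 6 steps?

step 1: ...******.
step 2: ***.****..
step 3: .*.*.**..*
step 4: *****...**
step 5: .***..**..
step 6: *.*..*...*
count of *: 4

4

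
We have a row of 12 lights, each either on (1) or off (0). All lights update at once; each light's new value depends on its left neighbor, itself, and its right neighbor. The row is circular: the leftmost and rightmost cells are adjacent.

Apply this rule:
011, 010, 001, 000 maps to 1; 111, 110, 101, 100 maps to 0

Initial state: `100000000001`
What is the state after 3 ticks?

001111111111
011000000000
110011111111

110011111111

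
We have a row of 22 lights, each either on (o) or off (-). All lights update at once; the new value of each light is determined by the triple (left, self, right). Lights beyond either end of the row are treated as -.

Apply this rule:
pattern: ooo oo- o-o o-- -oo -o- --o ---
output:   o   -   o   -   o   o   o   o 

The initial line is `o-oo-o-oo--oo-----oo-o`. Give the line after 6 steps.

ooo--oo--ooooo-oo--oo-

ooo-oooo--oo--ooooo-oo
oo-oooo--oo--ooooo-oo-
o-oooo--oo--ooooo-oo--
ooooo--oo--ooooo-oo--o
oooo--oo--ooooo-oo--oo
ooo--oo--ooooo-oo--oo-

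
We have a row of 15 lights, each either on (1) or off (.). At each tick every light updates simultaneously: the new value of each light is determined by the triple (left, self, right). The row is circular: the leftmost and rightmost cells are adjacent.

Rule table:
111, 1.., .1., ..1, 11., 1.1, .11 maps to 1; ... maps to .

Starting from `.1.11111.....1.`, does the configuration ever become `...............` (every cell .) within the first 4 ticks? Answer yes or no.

no

111111111...111
1111111111.1111
111111111111111
111111111111111
tick 4 is 111111111111111, still not uniform .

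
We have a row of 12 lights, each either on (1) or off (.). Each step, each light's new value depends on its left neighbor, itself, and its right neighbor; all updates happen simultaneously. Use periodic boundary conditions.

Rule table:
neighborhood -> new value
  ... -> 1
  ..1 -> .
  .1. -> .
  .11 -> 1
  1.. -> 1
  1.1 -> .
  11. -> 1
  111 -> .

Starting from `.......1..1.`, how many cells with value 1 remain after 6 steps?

6

111111..1..1
.....11..1.1
1111.111....
1..1.1.1111.
.1.....1..1.
..1111..1..1
count of 1: 6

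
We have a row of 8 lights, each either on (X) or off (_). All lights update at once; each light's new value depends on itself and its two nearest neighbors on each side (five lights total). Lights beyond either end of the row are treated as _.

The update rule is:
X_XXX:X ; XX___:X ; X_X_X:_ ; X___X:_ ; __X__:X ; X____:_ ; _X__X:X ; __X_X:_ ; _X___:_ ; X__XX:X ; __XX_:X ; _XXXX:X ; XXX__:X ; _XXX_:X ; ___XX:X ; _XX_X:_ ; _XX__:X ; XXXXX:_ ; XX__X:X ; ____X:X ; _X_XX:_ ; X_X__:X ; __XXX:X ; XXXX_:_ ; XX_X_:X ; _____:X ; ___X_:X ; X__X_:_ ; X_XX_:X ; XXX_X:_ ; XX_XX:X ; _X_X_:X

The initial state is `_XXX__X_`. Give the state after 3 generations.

XXX_XXXX

generation 1: XXXXX_X_
generation 2: XX___XX_
generation 3: XXX_XXXX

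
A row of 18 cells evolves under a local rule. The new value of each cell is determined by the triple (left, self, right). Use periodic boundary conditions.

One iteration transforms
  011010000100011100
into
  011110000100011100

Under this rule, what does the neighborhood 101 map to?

1

At position 3 the neighborhood is 101; the next row has 1 there.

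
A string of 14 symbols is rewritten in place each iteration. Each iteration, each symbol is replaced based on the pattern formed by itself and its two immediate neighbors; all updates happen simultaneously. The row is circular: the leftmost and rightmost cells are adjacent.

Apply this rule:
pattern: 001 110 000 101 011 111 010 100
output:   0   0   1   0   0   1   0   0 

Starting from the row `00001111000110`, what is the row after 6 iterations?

00110010011001

iteration 1: 11100110010000
iteration 2: 01000000000110
iteration 3: 00011111110000
iteration 4: 11001111100111
iteration 5: 10000111000011
iteration 6: 00110010011001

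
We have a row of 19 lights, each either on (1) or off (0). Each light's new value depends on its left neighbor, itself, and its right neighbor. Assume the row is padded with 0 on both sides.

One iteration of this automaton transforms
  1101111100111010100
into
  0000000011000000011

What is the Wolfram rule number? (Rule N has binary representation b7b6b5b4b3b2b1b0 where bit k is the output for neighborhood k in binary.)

19

position 4: 111 → 0  (bit 7 = 0)
position 1: 110 → 0  (bit 6 = 0)
position 2: 101 → 0  (bit 5 = 0)
position 8: 100 → 1  (bit 4 = 1)
position 0: 011 → 0  (bit 3 = 0)
position 14: 010 → 0  (bit 2 = 0)
position 9: 001 → 1  (bit 1 = 1)
position 18: 000 → 1  (bit 0 = 1)
bits b7..b0 = 00010011 = 19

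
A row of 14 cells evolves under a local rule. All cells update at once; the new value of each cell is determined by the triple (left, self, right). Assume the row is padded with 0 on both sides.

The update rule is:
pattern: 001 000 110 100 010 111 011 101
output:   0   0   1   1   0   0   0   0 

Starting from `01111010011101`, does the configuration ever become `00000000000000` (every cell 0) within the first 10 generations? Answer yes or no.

00001001000100
00000100100010
00000010010001
00000001001000
00000000100100
00000000010010
00000000001001
00000000000100
00000000000010
00000000000001
generation 10 is 00000000000001, still not uniform 0

no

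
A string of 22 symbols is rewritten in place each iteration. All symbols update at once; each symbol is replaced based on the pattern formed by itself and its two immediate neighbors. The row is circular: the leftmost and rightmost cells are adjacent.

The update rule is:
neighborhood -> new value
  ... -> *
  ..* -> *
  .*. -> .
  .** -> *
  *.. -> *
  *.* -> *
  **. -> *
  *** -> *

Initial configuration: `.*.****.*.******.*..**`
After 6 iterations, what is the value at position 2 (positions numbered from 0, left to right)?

*.******.********.****
**********************
**********************  (fixed point — unchanged through iteration 6)
position 2 holds *

*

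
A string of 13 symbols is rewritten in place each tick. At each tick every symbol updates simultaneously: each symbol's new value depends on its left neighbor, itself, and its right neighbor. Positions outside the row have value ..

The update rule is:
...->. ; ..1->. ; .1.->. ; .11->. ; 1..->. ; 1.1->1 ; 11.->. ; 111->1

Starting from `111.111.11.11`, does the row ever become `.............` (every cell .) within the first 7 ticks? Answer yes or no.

.1.1.1.1..1..
..1.1.1......
...1.1.......
....1........
.............
all cells are . at tick 5

yes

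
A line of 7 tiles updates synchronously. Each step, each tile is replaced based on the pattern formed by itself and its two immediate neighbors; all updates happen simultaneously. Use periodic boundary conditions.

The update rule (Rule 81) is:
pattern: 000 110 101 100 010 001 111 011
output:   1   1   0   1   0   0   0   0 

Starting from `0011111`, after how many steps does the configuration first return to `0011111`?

1000001
1111100
0000110
1110011
0011000
1001111
1100000
0111110
0000011
1111001
0001100
1100111
0110000
0011111

14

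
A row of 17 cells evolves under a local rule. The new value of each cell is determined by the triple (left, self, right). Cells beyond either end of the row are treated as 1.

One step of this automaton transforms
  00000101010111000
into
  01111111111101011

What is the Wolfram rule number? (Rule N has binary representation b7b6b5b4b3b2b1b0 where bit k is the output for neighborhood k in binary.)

position 12: 111 → 0  (bit 7 = 0)
position 13: 110 → 1  (bit 6 = 1)
position 6: 101 → 1  (bit 5 = 1)
position 0: 100 → 0  (bit 4 = 0)
position 11: 011 → 1  (bit 3 = 1)
position 5: 010 → 1  (bit 2 = 1)
position 4: 001 → 1  (bit 1 = 1)
position 1: 000 → 1  (bit 0 = 1)
bits b7..b0 = 01101111 = 111

111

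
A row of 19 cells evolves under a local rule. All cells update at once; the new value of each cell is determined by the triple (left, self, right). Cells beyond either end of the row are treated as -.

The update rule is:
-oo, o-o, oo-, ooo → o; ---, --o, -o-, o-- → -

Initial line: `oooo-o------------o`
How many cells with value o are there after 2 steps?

5

ooooo--------------
ooooo--------------
count of o: 5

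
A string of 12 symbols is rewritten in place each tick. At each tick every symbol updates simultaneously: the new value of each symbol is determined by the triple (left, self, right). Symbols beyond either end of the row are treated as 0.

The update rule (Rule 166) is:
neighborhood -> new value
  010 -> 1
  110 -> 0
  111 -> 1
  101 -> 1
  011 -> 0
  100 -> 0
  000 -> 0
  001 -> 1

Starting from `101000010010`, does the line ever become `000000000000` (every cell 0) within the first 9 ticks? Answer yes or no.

no

111000110110
010001001000
110011011000
000100100000
001101100000
010010000000
110110000000
001000000000
011000000000
tick 9 is 011000000000, still not uniform 0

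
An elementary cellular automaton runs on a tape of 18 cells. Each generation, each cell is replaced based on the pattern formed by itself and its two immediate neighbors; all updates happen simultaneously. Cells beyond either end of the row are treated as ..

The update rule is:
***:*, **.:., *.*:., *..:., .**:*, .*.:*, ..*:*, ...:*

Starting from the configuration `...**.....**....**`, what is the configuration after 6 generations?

*.****..****..**..

generation 1: ****..*****..****.
generation 2: ***..*****..****..
generation 3: **..*****..****..*
generation 4: *..*****..****..**
generation 5: *.*****..****..**.
generation 6: *.****..****..**..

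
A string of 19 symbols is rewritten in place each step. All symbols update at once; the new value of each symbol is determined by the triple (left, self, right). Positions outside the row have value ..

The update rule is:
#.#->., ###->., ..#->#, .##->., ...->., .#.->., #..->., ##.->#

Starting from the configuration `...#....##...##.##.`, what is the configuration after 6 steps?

..#....#.#..#.#..#.
.#....#....#....#..
#....#....#....#...
....#....#....#....
...#....#....#.....
..#....#....#......

..#....#....#......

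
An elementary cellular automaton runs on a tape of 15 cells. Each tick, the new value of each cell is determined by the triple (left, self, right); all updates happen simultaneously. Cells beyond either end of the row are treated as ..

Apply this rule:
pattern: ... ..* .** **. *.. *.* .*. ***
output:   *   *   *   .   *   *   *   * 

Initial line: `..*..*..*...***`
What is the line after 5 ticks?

**********.**.*

**************.
*************.*
************.**
***********.**.
**********.**.*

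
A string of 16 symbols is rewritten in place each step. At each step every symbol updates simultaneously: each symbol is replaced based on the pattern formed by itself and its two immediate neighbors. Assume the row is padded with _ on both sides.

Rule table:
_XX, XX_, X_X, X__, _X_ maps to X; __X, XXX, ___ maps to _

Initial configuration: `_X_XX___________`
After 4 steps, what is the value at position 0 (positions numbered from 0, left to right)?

_

_XXXXX__________
_X___XX_________
_XX__XXX________
_XXX_X_XX_______
position 0 holds _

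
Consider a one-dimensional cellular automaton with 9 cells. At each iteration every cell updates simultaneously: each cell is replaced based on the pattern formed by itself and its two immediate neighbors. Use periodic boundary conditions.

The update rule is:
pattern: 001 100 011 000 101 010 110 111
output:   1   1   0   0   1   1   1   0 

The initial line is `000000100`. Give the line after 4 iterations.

000001110
000010011
100111101
111000110

111000110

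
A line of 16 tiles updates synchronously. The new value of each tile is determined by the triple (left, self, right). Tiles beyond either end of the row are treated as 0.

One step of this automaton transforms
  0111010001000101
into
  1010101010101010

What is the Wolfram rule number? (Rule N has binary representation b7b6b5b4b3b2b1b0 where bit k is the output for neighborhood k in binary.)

178

position 2: 111 → 1  (bit 7 = 1)
position 3: 110 → 0  (bit 6 = 0)
position 4: 101 → 1  (bit 5 = 1)
position 6: 100 → 1  (bit 4 = 1)
position 1: 011 → 0  (bit 3 = 0)
position 5: 010 → 0  (bit 2 = 0)
position 0: 001 → 1  (bit 1 = 1)
position 7: 000 → 0  (bit 0 = 0)
bits b7..b0 = 10110010 = 178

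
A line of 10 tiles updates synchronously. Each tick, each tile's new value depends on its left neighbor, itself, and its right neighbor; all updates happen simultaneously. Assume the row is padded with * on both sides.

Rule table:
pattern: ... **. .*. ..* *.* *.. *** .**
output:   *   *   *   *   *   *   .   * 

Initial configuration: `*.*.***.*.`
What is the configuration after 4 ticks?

....***...

*****.****
....***...
*****.****  (repeats tick 1; period 2)
tick 4: ....***...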